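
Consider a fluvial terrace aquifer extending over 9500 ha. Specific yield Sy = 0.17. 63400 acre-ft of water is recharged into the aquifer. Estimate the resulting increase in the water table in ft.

Δh ≈ 15.9 ft

A = 9500 ha = 9.5 × 10^7 m²
ΔV = 63400 acre-ft = 7.82 × 10^7 m³
Δh = ΔV / (Sy × A) = 7.82 × 10^7 m³ / (0.17 × 9.5 × 10^7 m²) = 4.842 m
Δh = 4.842 m = 15.89 ft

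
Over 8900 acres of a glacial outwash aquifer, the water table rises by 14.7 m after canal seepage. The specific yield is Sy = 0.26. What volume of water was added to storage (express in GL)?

A = 8900 acres = 3.602 × 10^7 m²
ΔV = Sy × A × Δh = 0.26 × 3.602 × 10^7 m² × 14.7 m = 1.377 × 10^8 m³
ΔV = 1.377 × 10^8 m³ = 137.7 GL

ΔV ≈ 138 GL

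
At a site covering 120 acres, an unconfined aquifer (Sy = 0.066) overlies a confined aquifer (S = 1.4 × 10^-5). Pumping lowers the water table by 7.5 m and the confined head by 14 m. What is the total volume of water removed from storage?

A = 120 acres = 4.856 × 10^5 m²
Unconfined: ΔV_u = Sy × A × Δh_u = 0.066 × 4.856 × 10^5 × 7.5 = 2.404 × 10^5 m³
Confined: ΔV_c = S × A × Δh_c = 1.4 × 10^-5 × 4.856 × 10^5 × 14 = 95.18 m³
Total ΔV = 2.404 × 10^5 + 95.18 = 2.405 × 10^5 m³

ΔV ≈ 2.4 × 10^5 m³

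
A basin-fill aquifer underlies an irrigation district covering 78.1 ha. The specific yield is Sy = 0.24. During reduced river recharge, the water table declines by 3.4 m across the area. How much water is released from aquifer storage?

ΔV ≈ 6.37 × 10^5 m³

A = 78.1 ha = 7.81 × 10^5 m²
ΔV = Sy × A × Δh = 0.24 × 7.81 × 10^5 m² × 3.4 m = 6.373 × 10^5 m³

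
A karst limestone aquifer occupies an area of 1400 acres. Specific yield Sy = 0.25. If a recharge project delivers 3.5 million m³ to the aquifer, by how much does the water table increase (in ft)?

A = 1400 acres = 5.666 × 10^6 m²
ΔV = 3.5 million m³ = 3.5 × 10^6 m³
Δh = ΔV / (Sy × A) = 3.5 × 10^6 m³ / (0.25 × 5.666 × 10^6 m²) = 2.471 m
Δh = 2.471 m = 8.107 ft

Δh ≈ 8.11 ft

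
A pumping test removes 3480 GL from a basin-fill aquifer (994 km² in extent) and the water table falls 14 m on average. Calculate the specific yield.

Sy ≈ 0.25

A = 994 km² = 9.94 × 10^8 m²
ΔV = 3480 GL = 3.48 × 10^9 m³
Sy = ΔV / (A × Δh) = 3.48 × 10^9 m³ / (9.94 × 10^8 m² × 14 m) = 0.2501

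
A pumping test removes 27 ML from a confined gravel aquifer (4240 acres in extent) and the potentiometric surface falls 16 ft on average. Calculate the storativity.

S ≈ 3.2 × 10^-4

A = 4240 acres = 1.716 × 10^7 m²
Δh = 16 ft = 4.877 m
ΔV = 27 ML = 27000 m³
S = ΔV / (A × Δh) = 27000 m³ / (1.716 × 10^7 m² × 4.877 m) = 3.227 × 10^-4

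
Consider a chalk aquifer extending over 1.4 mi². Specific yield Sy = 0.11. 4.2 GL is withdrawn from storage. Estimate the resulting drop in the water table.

A = 1.4 mi² = 3.626 × 10^6 m²
ΔV = 4.2 GL = 4.2 × 10^6 m³
Δh = ΔV / (Sy × A) = 4.2 × 10^6 m³ / (0.11 × 3.626 × 10^6 m²) = 10.53 m

Δh ≈ 10.5 m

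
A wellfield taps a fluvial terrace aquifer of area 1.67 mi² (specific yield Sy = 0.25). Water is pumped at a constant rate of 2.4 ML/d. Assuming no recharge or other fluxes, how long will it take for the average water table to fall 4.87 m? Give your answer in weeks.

t ≈ 313 weeks

A = 1.67 mi² = 4.325 × 10^6 m²
ΔV = Sy × A × Δh = 0.25 × 4.325 × 10^6 × 4.87 = 5.266 × 10^6 m³
Q = 2.4 ML/d = 2400 m³/d
t = ΔV / Q = 5.266 × 10^6 m³ / 2400 m³/d = 2194 d
t = 2194 d ≈ 313.5 weeks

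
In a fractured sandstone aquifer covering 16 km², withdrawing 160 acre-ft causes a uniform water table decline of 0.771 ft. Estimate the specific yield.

Sy ≈ 0.052

A = 16 km² = 1.6 × 10^7 m²
Δh = 0.771 ft = 0.235 m
ΔV = 160 acre-ft = 1.974 × 10^5 m³
Sy = ΔV / (A × Δh) = 1.974 × 10^5 m³ / (1.6 × 10^7 m² × 0.235 m) = 0.05249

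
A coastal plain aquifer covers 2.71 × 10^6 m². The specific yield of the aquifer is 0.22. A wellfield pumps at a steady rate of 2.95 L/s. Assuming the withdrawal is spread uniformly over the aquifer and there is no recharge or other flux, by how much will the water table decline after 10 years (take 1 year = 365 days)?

Q = 2.95 L/s = 254.9 m³/d
t = 10 years = 3650 d
ΔV = Q × t = 254.9 m³/d × 3650 d = 9.303 × 10^5 m³
Δh = ΔV / (Sy × A) = 9.303 × 10^5 / (0.22 × 2.71 × 10^6) = 1.56 m

Δh ≈ 1.56 m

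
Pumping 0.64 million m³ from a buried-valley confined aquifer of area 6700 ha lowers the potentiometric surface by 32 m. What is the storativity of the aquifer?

S ≈ 3 × 10^-4

A = 6700 ha = 6.7 × 10^7 m²
ΔV = 0.64 million m³ = 6.4 × 10^5 m³
S = ΔV / (A × Δh) = 6.4 × 10^5 m³ / (6.7 × 10^7 m² × 32 m) = 2.985 × 10^-4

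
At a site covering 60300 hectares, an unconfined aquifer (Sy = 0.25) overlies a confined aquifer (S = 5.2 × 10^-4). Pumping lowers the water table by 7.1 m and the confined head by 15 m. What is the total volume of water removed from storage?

A = 60300 hectares = 6.03 × 10^8 m²
Unconfined: ΔV_u = Sy × A × Δh_u = 0.25 × 6.03 × 10^8 × 7.1 = 1.07 × 10^9 m³
Confined: ΔV_c = S × A × Δh_c = 5.2 × 10^-4 × 6.03 × 10^8 × 15 = 4.703 × 10^6 m³
Total ΔV = 1.07 × 10^9 + 4.703 × 10^6 = 1.075 × 10^9 m³

ΔV ≈ 1.08 × 10^9 m³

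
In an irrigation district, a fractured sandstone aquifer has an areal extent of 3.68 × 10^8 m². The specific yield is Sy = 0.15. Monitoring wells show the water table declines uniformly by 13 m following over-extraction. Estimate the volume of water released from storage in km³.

ΔV ≈ 0.718 km³

ΔV = Sy × A × Δh = 0.15 × 3.68 × 10^8 m² × 13 m = 7.176 × 10^8 m³
ΔV = 7.176 × 10^8 m³ = 0.7176 km³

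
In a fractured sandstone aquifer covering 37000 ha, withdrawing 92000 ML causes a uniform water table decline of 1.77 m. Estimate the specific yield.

A = 37000 ha = 3.7 × 10^8 m²
ΔV = 92000 ML = 9.2 × 10^7 m³
Sy = ΔV / (A × Δh) = 9.2 × 10^7 m³ / (3.7 × 10^8 m² × 1.77 m) = 0.1405

Sy ≈ 0.14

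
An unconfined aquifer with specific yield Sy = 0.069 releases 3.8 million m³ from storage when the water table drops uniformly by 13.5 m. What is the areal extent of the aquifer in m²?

A ≈ 4.08 × 10^6 m²

ΔV = 3.8 million m³ = 3.8 × 10^6 m³
A = ΔV / (Sy × Δh) = 3.8 × 10^6 / (0.069 × 13.5) = 4.079 × 10^6 m²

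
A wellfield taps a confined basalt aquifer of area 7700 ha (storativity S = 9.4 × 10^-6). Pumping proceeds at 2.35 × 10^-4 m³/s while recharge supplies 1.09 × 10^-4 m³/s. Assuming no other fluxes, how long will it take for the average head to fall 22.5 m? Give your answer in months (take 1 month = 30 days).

t ≈ 49.9 months

A = 7700 ha = 7.7 × 10^7 m²
ΔV = S × A × Δh = 9.4 × 10^-6 × 7.7 × 10^7 × 22.5 = 16290 m³
Net withdrawal = 2.35 × 10^-4 − 1.09 × 10^-4 = 1.26 × 10^-4 m³/s = 10.89 m³/d
t = ΔV / Q = 16290 m³ / 10.89 m³/d = 1496 d
t = 1496 d ≈ 49.86 months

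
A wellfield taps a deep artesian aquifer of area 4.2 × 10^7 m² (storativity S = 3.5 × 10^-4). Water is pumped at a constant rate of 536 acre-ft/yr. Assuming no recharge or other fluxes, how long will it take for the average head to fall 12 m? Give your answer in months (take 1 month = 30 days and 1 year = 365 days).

ΔV = S × A × Δh = 3.5 × 10^-4 × 4.2 × 10^7 × 12 = 1.764 × 10^5 m³
Q = 536 acre-ft/yr = 1811 m³/d
t = ΔV / Q = 1.764 × 10^5 m³ / 1811 m³/d = 97.39 d
t = 97.39 d ≈ 3.246 months

t ≈ 3.25 months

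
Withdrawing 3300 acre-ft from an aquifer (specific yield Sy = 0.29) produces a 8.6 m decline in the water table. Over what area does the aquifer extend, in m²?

ΔV = 3300 acre-ft = 4.07 × 10^6 m³
A = ΔV / (Sy × Δh) = 4.07 × 10^6 / (0.29 × 8.6) = 1.632 × 10^6 m²

A ≈ 1.63 × 10^6 m²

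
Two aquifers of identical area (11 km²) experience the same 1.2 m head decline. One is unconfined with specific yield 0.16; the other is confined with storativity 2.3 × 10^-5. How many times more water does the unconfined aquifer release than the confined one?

A = 11 km² = 1.1 × 10^7 m²
Unconfined: ΔV_u = Sy × A × Δh = 0.16 × 1.1 × 10^7 × 1.2 = 2.112 × 10^6 m³
Confined: ΔV_c = S × A × Δh = 2.3 × 10^-5 × 1.1 × 10^7 × 1.2 = 303.6 m³
Ratio = ΔV_u / ΔV_c = Sy / S = 0.16 / 2.3 × 10^-5 = 6957

ΔV_u / ΔV_c ≈ 6960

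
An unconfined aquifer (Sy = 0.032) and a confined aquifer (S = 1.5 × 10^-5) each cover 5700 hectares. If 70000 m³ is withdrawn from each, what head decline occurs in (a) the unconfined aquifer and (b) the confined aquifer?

A = 5700 hectares = 5.7 × 10^7 m²
Unconfined: Δh_u = ΔV/(Sy·A) = 70000/(0.032 × 5.7 × 10^7) = 0.03838 m
Confined: Δh_c = ΔV/(S·A) = 70000/(1.5 × 10^-5 × 5.7 × 10^7) = 81.87 m

Δh_u ≈ 0.0384 m; Δh_c ≈ 81.9 m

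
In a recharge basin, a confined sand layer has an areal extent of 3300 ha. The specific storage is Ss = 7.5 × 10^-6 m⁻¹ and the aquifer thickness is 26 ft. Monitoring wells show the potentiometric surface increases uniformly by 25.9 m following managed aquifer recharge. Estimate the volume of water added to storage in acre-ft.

b = 26 ft = 7.925 m
S = Ss × b = 7.5 × 10^-6 m⁻¹ × 7.925 m = 5.944 × 10^-5
A = 3300 ha = 3.3 × 10^7 m²
ΔV = S × A × Δh = 5.944 × 10^-5 × 3.3 × 10^7 m² × 25.9 m = 50800 m³
ΔV = 50800 m³ = 41.18 acre-ft

ΔV ≈ 41.2 acre-ft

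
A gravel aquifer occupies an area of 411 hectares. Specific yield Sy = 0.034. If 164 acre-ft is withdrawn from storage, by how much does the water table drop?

Δh ≈ 1.45 m

A = 411 hectares = 4.11 × 10^6 m²
ΔV = 164 acre-ft = 2.023 × 10^5 m³
Δh = ΔV / (Sy × A) = 2.023 × 10^5 m³ / (0.034 × 4.11 × 10^6 m²) = 1.448 m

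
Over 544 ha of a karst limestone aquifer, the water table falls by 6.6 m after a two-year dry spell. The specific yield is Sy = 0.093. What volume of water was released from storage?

A = 544 ha = 5.44 × 10^6 m²
ΔV = Sy × A × Δh = 0.093 × 5.44 × 10^6 m² × 6.6 m = 3.339 × 10^6 m³

ΔV ≈ 3.34 × 10^6 m³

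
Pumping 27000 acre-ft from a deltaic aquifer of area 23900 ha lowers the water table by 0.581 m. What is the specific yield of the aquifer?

Sy ≈ 0.24

A = 23900 ha = 2.39 × 10^8 m²
ΔV = 27000 acre-ft = 3.33 × 10^7 m³
Sy = ΔV / (A × Δh) = 3.33 × 10^7 m³ / (2.39 × 10^8 m² × 0.581 m) = 0.2398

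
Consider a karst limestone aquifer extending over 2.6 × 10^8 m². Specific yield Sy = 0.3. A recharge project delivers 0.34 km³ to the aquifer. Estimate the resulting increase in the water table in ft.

Δh ≈ 14.3 ft

ΔV = 0.34 km³ = 3.4 × 10^8 m³
Δh = ΔV / (Sy × A) = 3.4 × 10^8 m³ / (0.3 × 2.6 × 10^8 m²) = 4.359 m
Δh = 4.359 m = 14.3 ft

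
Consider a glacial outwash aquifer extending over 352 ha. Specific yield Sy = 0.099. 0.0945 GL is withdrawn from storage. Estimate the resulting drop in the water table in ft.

Δh ≈ 0.89 ft

A = 352 ha = 3.52 × 10^6 m²
ΔV = 0.0945 GL = 94500 m³
Δh = ΔV / (Sy × A) = 94500 m³ / (0.099 × 3.52 × 10^6 m²) = 0.2712 m
Δh = 0.2712 m = 0.8897 ft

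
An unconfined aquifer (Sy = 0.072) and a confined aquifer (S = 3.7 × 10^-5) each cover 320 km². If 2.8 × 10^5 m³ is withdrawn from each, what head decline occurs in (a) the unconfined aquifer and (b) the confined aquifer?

Δh_u ≈ 0.0122 m; Δh_c ≈ 23.6 m

A = 320 km² = 3.2 × 10^8 m²
Unconfined: Δh_u = ΔV/(Sy·A) = 2.8 × 10^5/(0.072 × 3.2 × 10^8) = 0.01215 m
Confined: Δh_c = ΔV/(S·A) = 2.8 × 10^5/(3.7 × 10^-5 × 3.2 × 10^8) = 23.65 m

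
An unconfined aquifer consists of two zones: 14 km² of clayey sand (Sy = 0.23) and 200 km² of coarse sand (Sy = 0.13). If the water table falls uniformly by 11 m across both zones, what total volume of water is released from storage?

ΔV ≈ 3.21 × 10^8 m³

A₁ = 14 km² = 1.4 × 10^7 m²; A₂ = 200 km² = 2 × 10^8 m²
ΔV₁ = 0.23 × 1.4 × 10^7 × 11 = 3.542 × 10^7 m³
ΔV₂ = 0.13 × 2 × 10^8 × 11 = 2.86 × 10^8 m³
ΔV = ΔV₁ + ΔV₂ = 3.214 × 10^8 m³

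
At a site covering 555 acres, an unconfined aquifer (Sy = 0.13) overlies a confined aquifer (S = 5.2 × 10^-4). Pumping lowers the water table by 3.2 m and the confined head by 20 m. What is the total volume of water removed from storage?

ΔV ≈ 9.58 × 10^5 m³

A = 555 acres = 2.246 × 10^6 m²
Unconfined: ΔV_u = Sy × A × Δh_u = 0.13 × 2.246 × 10^6 × 3.2 = 9.343 × 10^5 m³
Confined: ΔV_c = S × A × Δh_c = 5.2 × 10^-4 × 2.246 × 10^6 × 20 = 23360 m³
Total ΔV = 9.343 × 10^5 + 23360 = 9.577 × 10^5 m³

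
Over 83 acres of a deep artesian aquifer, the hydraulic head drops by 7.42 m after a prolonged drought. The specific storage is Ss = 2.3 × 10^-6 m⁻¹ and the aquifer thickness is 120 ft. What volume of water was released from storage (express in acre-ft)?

ΔV ≈ 0.17 acre-ft

b = 120 ft = 36.58 m
S = Ss × b = 2.3 × 10^-6 m⁻¹ × 36.58 m = 8.412 × 10^-5
A = 83 acres = 3.359 × 10^5 m²
ΔV = S × A × Δh = 8.412 × 10^-5 × 3.359 × 10^5 m² × 7.42 m = 209.7 m³
ΔV = 209.7 m³ = 0.17 acre-ft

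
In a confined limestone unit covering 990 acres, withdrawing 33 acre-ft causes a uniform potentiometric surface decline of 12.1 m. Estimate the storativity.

A = 990 acres = 4.006 × 10^6 m²
ΔV = 33 acre-ft = 40700 m³
S = ΔV / (A × Δh) = 40700 m³ / (4.006 × 10^6 m² × 12.1 m) = 8.397 × 10^-4

S ≈ 8.4 × 10^-4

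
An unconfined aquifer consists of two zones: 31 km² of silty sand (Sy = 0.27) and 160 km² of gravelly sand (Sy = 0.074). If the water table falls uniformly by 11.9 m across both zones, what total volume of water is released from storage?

ΔV ≈ 2.4 × 10^8 m³

A₁ = 31 km² = 3.1 × 10^7 m²; A₂ = 160 km² = 1.6 × 10^8 m²
ΔV₁ = 0.27 × 3.1 × 10^7 × 11.9 = 9.96 × 10^7 m³
ΔV₂ = 0.074 × 1.6 × 10^8 × 11.9 = 1.409 × 10^8 m³
ΔV = ΔV₁ + ΔV₂ = 2.405 × 10^8 m³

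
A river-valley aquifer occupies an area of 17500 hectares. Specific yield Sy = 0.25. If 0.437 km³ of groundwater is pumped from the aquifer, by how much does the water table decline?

A = 17500 hectares = 1.75 × 10^8 m²
ΔV = 0.437 km³ = 4.37 × 10^8 m³
Δh = ΔV / (Sy × A) = 4.37 × 10^8 m³ / (0.25 × 1.75 × 10^8 m²) = 9.989 m

Δh ≈ 9.99 m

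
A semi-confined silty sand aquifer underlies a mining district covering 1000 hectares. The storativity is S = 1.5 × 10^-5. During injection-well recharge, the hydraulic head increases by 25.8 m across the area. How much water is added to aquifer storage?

ΔV ≈ 3870 m³

A = 1000 hectares = 1 × 10^7 m²
ΔV = S × A × Δh = 1.5 × 10^-5 × 1 × 10^7 m² × 25.8 m = 3870 m³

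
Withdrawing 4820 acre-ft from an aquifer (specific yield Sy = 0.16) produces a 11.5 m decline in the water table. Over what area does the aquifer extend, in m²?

ΔV = 4820 acre-ft = 5.945 × 10^6 m³
A = ΔV / (Sy × Δh) = 5.945 × 10^6 / (0.16 × 11.5) = 3.231 × 10^6 m²

A ≈ 3.23 × 10^6 m²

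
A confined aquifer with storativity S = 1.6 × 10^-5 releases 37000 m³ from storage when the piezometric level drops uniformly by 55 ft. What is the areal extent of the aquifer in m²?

Δh = 55 ft = 16.76 m
A = ΔV / (S × Δh) = 37000 / (1.6 × 10^-5 × 16.76) = 1.379 × 10^8 m²

A ≈ 1.38 × 10^8 m²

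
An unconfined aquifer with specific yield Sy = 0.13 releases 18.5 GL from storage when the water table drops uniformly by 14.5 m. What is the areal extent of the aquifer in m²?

ΔV = 18.5 GL = 1.85 × 10^7 m³
A = ΔV / (Sy × Δh) = 1.85 × 10^7 / (0.13 × 14.5) = 9.814 × 10^6 m²

A ≈ 9.81 × 10^6 m²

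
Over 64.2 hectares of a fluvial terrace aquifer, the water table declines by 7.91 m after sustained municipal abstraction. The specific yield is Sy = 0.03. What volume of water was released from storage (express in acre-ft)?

A = 64.2 hectares = 6.42 × 10^5 m²
ΔV = Sy × A × Δh = 0.03 × 6.42 × 10^5 m² × 7.91 m = 1.523 × 10^5 m³
ΔV = 1.523 × 10^5 m³ = 123.5 acre-ft

ΔV ≈ 124 acre-ft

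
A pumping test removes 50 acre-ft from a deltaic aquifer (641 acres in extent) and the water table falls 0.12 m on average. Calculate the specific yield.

A = 641 acres = 2.594 × 10^6 m²
ΔV = 50 acre-ft = 61670 m³
Sy = ΔV / (A × Δh) = 61670 m³ / (2.594 × 10^6 m² × 0.12 m) = 0.1981

Sy ≈ 0.2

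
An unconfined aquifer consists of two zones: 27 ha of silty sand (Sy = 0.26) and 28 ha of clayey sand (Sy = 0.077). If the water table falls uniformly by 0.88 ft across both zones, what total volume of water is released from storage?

ΔV ≈ 24600 m³

A₁ = 27 ha = 2.7 × 10^5 m²; A₂ = 28 ha = 2.8 × 10^5 m²
Δh = 0.88 ft = 0.2682 m
ΔV₁ = 0.26 × 2.7 × 10^5 × 0.2682 = 18830 m³
ΔV₂ = 0.077 × 2.8 × 10^5 × 0.2682 = 5783 m³
ΔV = ΔV₁ + ΔV₂ = 24610 m³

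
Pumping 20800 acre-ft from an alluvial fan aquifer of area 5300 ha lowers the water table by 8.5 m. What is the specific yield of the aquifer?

Sy ≈ 0.057

A = 5300 ha = 5.3 × 10^7 m²
ΔV = 20800 acre-ft = 2.566 × 10^7 m³
Sy = ΔV / (A × Δh) = 2.566 × 10^7 m³ / (5.3 × 10^7 m² × 8.5 m) = 0.05695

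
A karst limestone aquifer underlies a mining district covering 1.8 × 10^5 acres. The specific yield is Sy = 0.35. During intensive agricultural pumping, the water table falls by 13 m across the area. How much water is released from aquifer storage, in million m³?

A = 1.8 × 10^5 acres = 7.284 × 10^8 m²
ΔV = Sy × A × Δh = 0.35 × 7.284 × 10^8 m² × 13 m = 3.314 × 10^9 m³
ΔV = 3.314 × 10^9 m³ = 3314 million m³

ΔV ≈ 3310 million m³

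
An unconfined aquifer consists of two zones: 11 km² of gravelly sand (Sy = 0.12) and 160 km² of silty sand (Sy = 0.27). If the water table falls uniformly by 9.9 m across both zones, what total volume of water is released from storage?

A₁ = 11 km² = 1.1 × 10^7 m²; A₂ = 160 km² = 1.6 × 10^8 m²
ΔV₁ = 0.12 × 1.1 × 10^7 × 9.9 = 1.307 × 10^7 m³
ΔV₂ = 0.27 × 1.6 × 10^8 × 9.9 = 4.277 × 10^8 m³
ΔV = ΔV₁ + ΔV₂ = 4.407 × 10^8 m³

ΔV ≈ 4.41 × 10^8 m³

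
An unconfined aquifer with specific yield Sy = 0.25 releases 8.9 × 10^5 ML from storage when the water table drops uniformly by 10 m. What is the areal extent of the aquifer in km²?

A ≈ 356 km²

ΔV = 8.9 × 10^5 ML = 8.9 × 10^8 m³
A = ΔV / (Sy × Δh) = 8.9 × 10^8 / (0.25 × 10) = 3.56 × 10^8 m²
A = 3.56 × 10^8 m² = 356 km²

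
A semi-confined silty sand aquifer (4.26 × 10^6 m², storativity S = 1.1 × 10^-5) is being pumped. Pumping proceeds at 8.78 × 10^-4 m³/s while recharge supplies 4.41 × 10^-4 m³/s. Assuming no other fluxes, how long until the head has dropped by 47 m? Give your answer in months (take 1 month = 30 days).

t ≈ 1.94 months

ΔV = S × A × Δh = 1.1 × 10^-5 × 4.26 × 10^6 × 47 = 2202 m³
Net withdrawal = 8.78 × 10^-4 − 4.41 × 10^-4 = 4.37 × 10^-4 m³/s = 37.76 m³/d
t = ΔV / Q = 2202 m³ / 37.76 m³/d = 58.33 d
t = 58.33 d ≈ 1.944 months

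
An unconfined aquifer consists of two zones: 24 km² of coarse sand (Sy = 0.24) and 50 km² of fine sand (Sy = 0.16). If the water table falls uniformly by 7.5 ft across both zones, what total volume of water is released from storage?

ΔV ≈ 3.15 × 10^7 m³

A₁ = 24 km² = 2.4 × 10^7 m²; A₂ = 50 km² = 5 × 10^7 m²
Δh = 7.5 ft = 2.286 m
ΔV₁ = 0.24 × 2.4 × 10^7 × 2.286 = 1.317 × 10^7 m³
ΔV₂ = 0.16 × 5 × 10^7 × 2.286 = 1.829 × 10^7 m³
ΔV = ΔV₁ + ΔV₂ = 3.146 × 10^7 m³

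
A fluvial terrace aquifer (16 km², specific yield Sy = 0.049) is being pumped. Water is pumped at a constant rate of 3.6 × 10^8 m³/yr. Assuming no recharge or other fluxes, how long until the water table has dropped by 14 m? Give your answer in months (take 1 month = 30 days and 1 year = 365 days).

t ≈ 0.371 months

A = 16 km² = 1.6 × 10^7 m²
ΔV = Sy × A × Δh = 0.049 × 1.6 × 10^7 × 14 = 1.098 × 10^7 m³
Q = 3.6 × 10^8 m³/yr = 9.863 × 10^5 m³/d
t = ΔV / Q = 1.098 × 10^7 m³ / 9.863 × 10^5 m³/d = 11.13 d
t = 11.13 d ≈ 0.3709 months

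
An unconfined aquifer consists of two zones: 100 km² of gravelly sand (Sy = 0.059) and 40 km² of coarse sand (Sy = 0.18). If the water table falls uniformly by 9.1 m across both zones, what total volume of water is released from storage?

A₁ = 100 km² = 1 × 10^8 m²; A₂ = 40 km² = 4 × 10^7 m²
ΔV₁ = 0.059 × 1 × 10^8 × 9.1 = 5.369 × 10^7 m³
ΔV₂ = 0.18 × 4 × 10^7 × 9.1 = 6.552 × 10^7 m³
ΔV = ΔV₁ + ΔV₂ = 1.192 × 10^8 m³

ΔV ≈ 1.19 × 10^8 m³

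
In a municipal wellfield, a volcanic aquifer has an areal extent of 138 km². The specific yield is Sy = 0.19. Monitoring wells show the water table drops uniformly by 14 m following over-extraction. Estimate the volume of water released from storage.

ΔV ≈ 3.67 × 10^8 m³

A = 138 km² = 1.38 × 10^8 m²
ΔV = Sy × A × Δh = 0.19 × 1.38 × 10^8 m² × 14 m = 3.671 × 10^8 m³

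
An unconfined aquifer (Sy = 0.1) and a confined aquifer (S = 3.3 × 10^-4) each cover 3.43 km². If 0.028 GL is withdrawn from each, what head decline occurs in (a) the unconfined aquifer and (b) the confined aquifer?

Δh_u ≈ 0.0816 m; Δh_c ≈ 24.7 m

A = 3.43 km² = 3.43 × 10^6 m²
ΔV = 0.028 GL = 28000 m³
Unconfined: Δh_u = ΔV/(Sy·A) = 28000/(0.1 × 3.43 × 10^6) = 0.08163 m
Confined: Δh_c = ΔV/(S·A) = 28000/(3.3 × 10^-4 × 3.43 × 10^6) = 24.74 m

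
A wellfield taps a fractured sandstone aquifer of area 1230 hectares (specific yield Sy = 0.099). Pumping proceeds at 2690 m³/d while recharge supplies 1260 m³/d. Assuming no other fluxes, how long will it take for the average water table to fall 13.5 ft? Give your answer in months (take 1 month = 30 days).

t ≈ 117 months

A = 1230 hectares = 1.23 × 10^7 m²
Δh = 13.5 ft = 4.115 m
ΔV = Sy × A × Δh = 0.099 × 1.23 × 10^7 × 4.115 = 5.011 × 10^6 m³
Net withdrawal = 2690 − 1260 = 1430 m³/d
t = ΔV / Q = 5.011 × 10^6 m³ / 1430 m³/d = 3504 d
t = 3504 d ≈ 116.8 months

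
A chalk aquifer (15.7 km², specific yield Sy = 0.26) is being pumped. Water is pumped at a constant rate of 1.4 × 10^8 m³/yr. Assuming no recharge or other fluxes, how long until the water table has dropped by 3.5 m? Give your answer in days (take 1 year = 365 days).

A = 15.7 km² = 1.57 × 10^7 m²
ΔV = Sy × A × Δh = 0.26 × 1.57 × 10^7 × 3.5 = 1.429 × 10^7 m³
Q = 1.4 × 10^8 m³/yr = 3.836 × 10^5 m³/d
t = ΔV / Q = 1.429 × 10^7 m³ / 3.836 × 10^5 m³/d = 37.25 d

t ≈ 37.2 days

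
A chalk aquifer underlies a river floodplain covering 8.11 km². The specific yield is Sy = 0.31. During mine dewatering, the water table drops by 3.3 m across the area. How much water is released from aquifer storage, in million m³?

A = 8.11 km² = 8.11 × 10^6 m²
ΔV = Sy × A × Δh = 0.31 × 8.11 × 10^6 m² × 3.3 m = 8.297 × 10^6 m³
ΔV = 8.297 × 10^6 m³ = 8.297 million m³

ΔV ≈ 8.3 million m³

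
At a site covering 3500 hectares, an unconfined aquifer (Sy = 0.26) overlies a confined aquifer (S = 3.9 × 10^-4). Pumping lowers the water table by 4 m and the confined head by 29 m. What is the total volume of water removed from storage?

ΔV ≈ 3.68 × 10^7 m³

A = 3500 hectares = 3.5 × 10^7 m²
Unconfined: ΔV_u = Sy × A × Δh_u = 0.26 × 3.5 × 10^7 × 4 = 3.64 × 10^7 m³
Confined: ΔV_c = S × A × Δh_c = 3.9 × 10^-4 × 3.5 × 10^7 × 29 = 3.958 × 10^5 m³
Total ΔV = 3.64 × 10^7 + 3.958 × 10^5 = 3.68 × 10^7 m³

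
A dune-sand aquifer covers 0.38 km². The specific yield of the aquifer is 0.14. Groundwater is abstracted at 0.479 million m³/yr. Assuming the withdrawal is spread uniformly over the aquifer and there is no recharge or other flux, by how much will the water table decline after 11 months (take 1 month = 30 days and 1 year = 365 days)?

Δh ≈ 8.14 m

A = 0.38 km² = 3.8 × 10^5 m²
Q = 0.479 million m³/yr = 1312 m³/d
t = 11 months = 330 d
ΔV = Q × t = 1312 m³/d × 330 d = 4.331 × 10^5 m³
Δh = ΔV / (Sy × A) = 4.331 × 10^5 / (0.14 × 3.8 × 10^5) = 8.14 m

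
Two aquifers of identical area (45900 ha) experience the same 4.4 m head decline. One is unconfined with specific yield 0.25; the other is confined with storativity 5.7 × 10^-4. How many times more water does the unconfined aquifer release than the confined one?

ΔV_u / ΔV_c ≈ 439

A = 45900 ha = 4.59 × 10^8 m²
Unconfined: ΔV_u = Sy × A × Δh = 0.25 × 4.59 × 10^8 × 4.4 = 5.049 × 10^8 m³
Confined: ΔV_c = S × A × Δh = 5.7 × 10^-4 × 4.59 × 10^8 × 4.4 = 1.151 × 10^6 m³
Ratio = ΔV_u / ΔV_c = Sy / S = 0.25 / 5.7 × 10^-4 = 438.6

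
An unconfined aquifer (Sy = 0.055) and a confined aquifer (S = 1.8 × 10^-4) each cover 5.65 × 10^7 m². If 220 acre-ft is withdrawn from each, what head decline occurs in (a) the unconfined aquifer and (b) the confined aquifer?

Δh_u ≈ 0.0873 m; Δh_c ≈ 26.7 m

ΔV = 220 acre-ft = 2.714 × 10^5 m³
Unconfined: Δh_u = ΔV/(Sy·A) = 2.714 × 10^5/(0.055 × 5.65 × 10^7) = 0.08733 m
Confined: Δh_c = ΔV/(S·A) = 2.714 × 10^5/(1.8 × 10^-4 × 5.65 × 10^7) = 26.68 m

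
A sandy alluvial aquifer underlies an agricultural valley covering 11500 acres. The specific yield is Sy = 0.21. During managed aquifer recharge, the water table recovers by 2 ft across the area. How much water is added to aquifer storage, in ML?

A = 11500 acres = 4.654 × 10^7 m²
Δh = 2 ft = 0.6096 m
ΔV = Sy × A × Δh = 0.21 × 4.654 × 10^7 m² × 0.6096 m = 5.958 × 10^6 m³
ΔV = 5.958 × 10^6 m³ = 5958 ML

ΔV ≈ 5960 ML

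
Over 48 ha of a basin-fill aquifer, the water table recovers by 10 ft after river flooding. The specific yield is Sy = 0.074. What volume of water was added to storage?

A = 48 ha = 4.8 × 10^5 m²
Δh = 10 ft = 3.048 m
ΔV = Sy × A × Δh = 0.074 × 4.8 × 10^5 m² × 3.048 m = 1.083 × 10^5 m³

ΔV ≈ 1.08 × 10^5 m³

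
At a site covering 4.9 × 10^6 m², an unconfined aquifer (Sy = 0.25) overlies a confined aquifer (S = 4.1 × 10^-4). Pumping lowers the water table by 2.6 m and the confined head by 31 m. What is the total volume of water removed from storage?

ΔV ≈ 3.25 × 10^6 m³

Unconfined: ΔV_u = Sy × A × Δh_u = 0.25 × 4.9 × 10^6 × 2.6 = 3.185 × 10^6 m³
Confined: ΔV_c = S × A × Δh_c = 4.1 × 10^-4 × 4.9 × 10^6 × 31 = 62280 m³
Total ΔV = 3.185 × 10^6 + 62280 = 3.247 × 10^6 m³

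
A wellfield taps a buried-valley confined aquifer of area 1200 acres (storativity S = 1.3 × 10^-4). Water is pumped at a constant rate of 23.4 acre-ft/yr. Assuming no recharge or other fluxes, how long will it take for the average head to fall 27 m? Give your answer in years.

A = 1200 acres = 4.856 × 10^6 m²
ΔV = S × A × Δh = 1.3 × 10^-4 × 4.856 × 10^6 × 27 = 17050 m³
Q = 23.4 acre-ft/yr = 79.08 m³/d
t = ΔV / Q = 17050 m³ / 79.08 m³/d = 215.6 d
t = 215.6 d ≈ 0.5906 years

t ≈ 0.591 years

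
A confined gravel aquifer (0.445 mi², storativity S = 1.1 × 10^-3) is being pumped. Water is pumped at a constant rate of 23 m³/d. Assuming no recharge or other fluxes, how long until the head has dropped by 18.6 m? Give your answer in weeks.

t ≈ 146 weeks

A = 0.445 mi² = 1.153 × 10^6 m²
ΔV = S × A × Δh = 0.0011 × 1.153 × 10^6 × 18.6 = 23580 m³
t = ΔV / Q = 23580 m³ / 23 m³/d = 1025 d
t = 1025 d ≈ 146.5 weeks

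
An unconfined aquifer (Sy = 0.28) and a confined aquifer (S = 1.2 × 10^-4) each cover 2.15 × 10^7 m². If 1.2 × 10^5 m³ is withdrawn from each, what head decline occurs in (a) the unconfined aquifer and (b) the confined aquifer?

Δh_u ≈ 0.0199 m; Δh_c ≈ 46.5 m

Unconfined: Δh_u = ΔV/(Sy·A) = 1.2 × 10^5/(0.28 × 2.15 × 10^7) = 0.01993 m
Confined: Δh_c = ΔV/(S·A) = 1.2 × 10^5/(1.2 × 10^-4 × 2.15 × 10^7) = 46.51 m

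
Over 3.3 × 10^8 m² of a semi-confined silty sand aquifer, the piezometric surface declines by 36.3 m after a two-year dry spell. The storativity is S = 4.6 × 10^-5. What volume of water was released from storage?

ΔV = S × A × Δh = 4.6 × 10^-5 × 3.3 × 10^8 m² × 36.3 m = 5.51 × 10^5 m³

ΔV ≈ 5.51 × 10^5 m³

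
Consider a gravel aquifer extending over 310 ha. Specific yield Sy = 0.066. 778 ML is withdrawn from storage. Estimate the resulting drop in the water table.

Δh ≈ 3.8 m

A = 310 ha = 3.1 × 10^6 m²
ΔV = 778 ML = 7.78 × 10^5 m³
Δh = ΔV / (Sy × A) = 7.78 × 10^5 m³ / (0.066 × 3.1 × 10^6 m²) = 3.803 m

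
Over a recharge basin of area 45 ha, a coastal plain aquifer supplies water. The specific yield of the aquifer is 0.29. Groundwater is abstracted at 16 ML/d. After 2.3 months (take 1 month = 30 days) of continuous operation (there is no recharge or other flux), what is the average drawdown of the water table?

A = 45 ha = 4.5 × 10^5 m²
Q = 16 ML/d = 16000 m³/d
t = 2.3 months = 69 d
ΔV = Q × t = 16000 m³/d × 69 d = 1.104 × 10^6 m³
Δh = ΔV / (Sy × A) = 1.104 × 10^6 / (0.29 × 4.5 × 10^5) = 8.46 m

Δh ≈ 8.46 m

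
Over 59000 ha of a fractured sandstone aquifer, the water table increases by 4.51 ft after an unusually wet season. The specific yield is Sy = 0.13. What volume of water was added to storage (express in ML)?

ΔV ≈ 1.05 × 10^5 ML

A = 59000 ha = 5.9 × 10^8 m²
Δh = 4.51 ft = 1.375 m
ΔV = Sy × A × Δh = 0.13 × 5.9 × 10^8 m² × 1.375 m = 1.054 × 10^8 m³
ΔV = 1.054 × 10^8 m³ = 1.054 × 10^5 ML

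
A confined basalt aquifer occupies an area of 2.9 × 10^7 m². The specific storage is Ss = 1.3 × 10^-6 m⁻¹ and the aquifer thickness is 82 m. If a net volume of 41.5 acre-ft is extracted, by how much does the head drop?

S = Ss × b = 1.3 × 10^-6 m⁻¹ × 82 m = 1.066 × 10^-4
ΔV = 41.5 acre-ft = 51190 m³
Δh = ΔV / (S × A) = 51190 m³ / (1.066 × 10^-4 × 2.9 × 10^7 m²) = 16.56 m

Δh ≈ 16.6 m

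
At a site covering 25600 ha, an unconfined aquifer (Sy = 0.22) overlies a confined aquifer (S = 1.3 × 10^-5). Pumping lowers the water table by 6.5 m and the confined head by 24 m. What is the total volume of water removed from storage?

ΔV ≈ 3.66 × 10^8 m³

A = 25600 ha = 2.56 × 10^8 m²
Unconfined: ΔV_u = Sy × A × Δh_u = 0.22 × 2.56 × 10^8 × 6.5 = 3.661 × 10^8 m³
Confined: ΔV_c = S × A × Δh_c = 1.3 × 10^-5 × 2.56 × 10^8 × 24 = 79870 m³
Total ΔV = 3.661 × 10^8 + 79870 = 3.662 × 10^8 m³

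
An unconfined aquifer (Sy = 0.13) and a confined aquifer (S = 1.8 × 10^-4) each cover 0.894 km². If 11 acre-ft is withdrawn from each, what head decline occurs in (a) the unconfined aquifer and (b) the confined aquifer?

A = 0.894 km² = 8.94 × 10^5 m²
ΔV = 11 acre-ft = 13570 m³
Unconfined: Δh_u = ΔV/(Sy·A) = 13570/(0.13 × 8.94 × 10^5) = 0.1167 m
Confined: Δh_c = ΔV/(S·A) = 13570/(1.8 × 10^-4 × 8.94 × 10^5) = 84.32 m

Δh_u ≈ 0.117 m; Δh_c ≈ 84.3 m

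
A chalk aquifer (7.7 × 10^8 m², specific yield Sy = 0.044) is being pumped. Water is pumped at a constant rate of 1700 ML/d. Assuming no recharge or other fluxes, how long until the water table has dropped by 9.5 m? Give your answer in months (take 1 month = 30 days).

t ≈ 6.31 months

ΔV = Sy × A × Δh = 0.044 × 7.7 × 10^8 × 9.5 = 3.219 × 10^8 m³
Q = 1700 ML/d = 1.7 × 10^6 m³/d
t = ΔV / Q = 3.219 × 10^8 m³ / 1.7 × 10^6 m³/d = 189.3 d
t = 189.3 d ≈ 6.311 months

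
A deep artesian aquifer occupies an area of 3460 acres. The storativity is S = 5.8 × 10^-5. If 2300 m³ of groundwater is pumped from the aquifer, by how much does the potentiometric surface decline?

Δh ≈ 2.83 m

A = 3460 acres = 1.4 × 10^7 m²
Δh = ΔV / (S × A) = 2300 m³ / (5.8 × 10^-5 × 1.4 × 10^7 m²) = 2.832 m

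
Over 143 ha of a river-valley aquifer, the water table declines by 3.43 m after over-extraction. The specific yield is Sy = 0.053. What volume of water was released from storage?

ΔV ≈ 2.6 × 10^5 m³

A = 143 ha = 1.43 × 10^6 m²
ΔV = Sy × A × Δh = 0.053 × 1.43 × 10^6 m² × 3.43 m = 2.6 × 10^5 m³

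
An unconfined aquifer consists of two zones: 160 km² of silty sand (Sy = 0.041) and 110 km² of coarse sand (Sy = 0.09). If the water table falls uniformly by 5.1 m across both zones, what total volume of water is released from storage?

ΔV ≈ 8.39 × 10^7 m³

A₁ = 160 km² = 1.6 × 10^8 m²; A₂ = 110 km² = 1.1 × 10^8 m²
ΔV₁ = 0.041 × 1.6 × 10^8 × 5.1 = 3.346 × 10^7 m³
ΔV₂ = 0.09 × 1.1 × 10^8 × 5.1 = 5.049 × 10^7 m³
ΔV = ΔV₁ + ΔV₂ = 8.395 × 10^7 m³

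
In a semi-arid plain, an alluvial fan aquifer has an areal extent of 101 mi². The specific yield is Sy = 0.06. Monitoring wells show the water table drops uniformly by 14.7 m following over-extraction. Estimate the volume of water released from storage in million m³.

A = 101 mi² = 2.616 × 10^8 m²
ΔV = Sy × A × Δh = 0.06 × 2.616 × 10^8 m² × 14.7 m = 2.307 × 10^8 m³
ΔV = 2.307 × 10^8 m³ = 230.7 million m³

ΔV ≈ 231 million m³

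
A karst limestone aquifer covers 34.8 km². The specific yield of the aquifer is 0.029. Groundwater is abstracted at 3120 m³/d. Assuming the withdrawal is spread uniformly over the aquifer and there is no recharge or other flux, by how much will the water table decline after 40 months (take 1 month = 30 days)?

A = 34.8 km² = 3.48 × 10^7 m²
t = 40 months = 1200 d
ΔV = Q × t = 3120 m³/d × 1200 d = 3.744 × 10^6 m³
Δh = ΔV / (Sy × A) = 3.744 × 10^6 / (0.029 × 3.48 × 10^7) = 3.71 m

Δh ≈ 3.71 m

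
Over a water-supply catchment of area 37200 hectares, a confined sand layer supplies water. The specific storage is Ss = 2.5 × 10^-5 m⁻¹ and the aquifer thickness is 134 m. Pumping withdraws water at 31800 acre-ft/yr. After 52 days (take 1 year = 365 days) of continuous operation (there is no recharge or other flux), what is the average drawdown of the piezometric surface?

Δh ≈ 4.48 m

S = Ss × b = 2.5 × 10^-5 m⁻¹ × 134 m = 3.35 × 10^-3
A = 37200 hectares = 3.72 × 10^8 m²
Q = 31800 acre-ft/yr = 1.075 × 10^5 m³/d
ΔV = Q × t = 1.075 × 10^5 m³/d × 52 d = 5.588 × 10^6 m³
Δh = ΔV / (S × A) = 5.588 × 10^6 / (0.00335 × 3.72 × 10^8) = 4.484 m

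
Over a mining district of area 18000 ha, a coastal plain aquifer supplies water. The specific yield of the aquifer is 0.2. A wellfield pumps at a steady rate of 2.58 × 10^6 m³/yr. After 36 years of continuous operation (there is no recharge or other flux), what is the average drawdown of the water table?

Δh ≈ 2.58 m

A = 18000 ha = 1.8 × 10^8 m²
Q = 2.58 × 10^6 m³/yr = 7068 m³/d
t = 36 years = 13140 d
ΔV = Q × t = 7068 m³/d × 13140 d = 9.288 × 10^7 m³
Δh = ΔV / (Sy × A) = 9.288 × 10^7 / (0.2 × 1.8 × 10^8) = 2.58 m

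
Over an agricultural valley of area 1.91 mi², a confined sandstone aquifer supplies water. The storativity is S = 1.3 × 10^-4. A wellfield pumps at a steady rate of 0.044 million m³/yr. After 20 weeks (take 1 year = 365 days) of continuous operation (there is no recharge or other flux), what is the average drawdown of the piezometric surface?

Δh ≈ 26.2 m

A = 1.91 mi² = 4.947 × 10^6 m²
Q = 0.044 million m³/yr = 120.5 m³/d
t = 20 weeks = 140 d
ΔV = Q × t = 120.5 m³/d × 140 d = 16880 m³
Δh = ΔV / (S × A) = 16880 / (1.3 × 10^-4 × 4.947 × 10^6) = 26.24 m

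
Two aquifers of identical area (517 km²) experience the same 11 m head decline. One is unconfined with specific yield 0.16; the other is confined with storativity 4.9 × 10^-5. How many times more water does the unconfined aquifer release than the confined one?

A = 517 km² = 5.17 × 10^8 m²
Unconfined: ΔV_u = Sy × A × Δh = 0.16 × 5.17 × 10^8 × 11 = 9.099 × 10^8 m³
Confined: ΔV_c = S × A × Δh = 4.9 × 10^-5 × 5.17 × 10^8 × 11 = 2.787 × 10^5 m³
Ratio = ΔV_u / ΔV_c = Sy / S = 0.16 / 4.9 × 10^-5 = 3265

ΔV_u / ΔV_c ≈ 3270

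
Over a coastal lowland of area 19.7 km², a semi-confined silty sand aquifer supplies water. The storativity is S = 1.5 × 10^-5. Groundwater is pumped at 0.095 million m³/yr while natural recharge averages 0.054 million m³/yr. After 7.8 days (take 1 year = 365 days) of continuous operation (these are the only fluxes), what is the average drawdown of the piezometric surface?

Δh ≈ 2.97 m

A = 19.7 km² = 1.97 × 10^7 m²
Net abstraction = 0.095 − 0.054 = 0.041 million m³/yr
Q_net = 0.041 million m³/yr = 112.3 m³/d
ΔV = Q × t = 112.3 m³/d × 7.8 d = 876.2 m³
Δh = ΔV / (S × A) = 876.2 / (1.5 × 10^-5 × 1.97 × 10^7) = 2.965 m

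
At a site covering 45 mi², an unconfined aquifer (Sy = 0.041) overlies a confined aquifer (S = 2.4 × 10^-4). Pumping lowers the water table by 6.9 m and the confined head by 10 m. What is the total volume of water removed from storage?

A = 45 mi² = 1.165 × 10^8 m²
Unconfined: ΔV_u = Sy × A × Δh_u = 0.041 × 1.165 × 10^8 × 6.9 = 3.297 × 10^7 m³
Confined: ΔV_c = S × A × Δh_c = 2.4 × 10^-4 × 1.165 × 10^8 × 10 = 2.797 × 10^5 m³
Total ΔV = 3.297 × 10^7 + 2.797 × 10^5 = 3.325 × 10^7 m³

ΔV ≈ 3.33 × 10^7 m³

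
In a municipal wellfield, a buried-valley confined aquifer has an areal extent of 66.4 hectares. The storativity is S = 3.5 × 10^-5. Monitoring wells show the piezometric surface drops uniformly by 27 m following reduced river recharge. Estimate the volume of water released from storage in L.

ΔV ≈ 6.27 × 10^5 L

A = 66.4 hectares = 6.64 × 10^5 m²
ΔV = S × A × Δh = 3.5 × 10^-5 × 6.64 × 10^5 m² × 27 m = 627.5 m³
ΔV = 627.5 m³ = 6.275 × 10^5 L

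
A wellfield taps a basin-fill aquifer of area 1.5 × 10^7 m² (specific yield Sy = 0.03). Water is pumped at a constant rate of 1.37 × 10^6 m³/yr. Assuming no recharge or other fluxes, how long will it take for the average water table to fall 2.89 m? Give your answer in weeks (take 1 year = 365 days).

ΔV = Sy × A × Δh = 0.03 × 1.5 × 10^7 × 2.89 = 1.3 × 10^6 m³
Q = 1.37 × 10^6 m³/yr = 3753 m³/d
t = ΔV / Q = 1.3 × 10^6 m³ / 3753 m³/d = 346.5 d
t = 346.5 d ≈ 49.5 weeks

t ≈ 49.5 weeks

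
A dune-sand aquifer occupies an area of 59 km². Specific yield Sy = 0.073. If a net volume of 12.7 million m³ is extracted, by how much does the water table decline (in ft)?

A = 59 km² = 5.9 × 10^7 m²
ΔV = 12.7 million m³ = 1.27 × 10^7 m³
Δh = ΔV / (Sy × A) = 1.27 × 10^7 m³ / (0.073 × 5.9 × 10^7 m²) = 2.949 m
Δh = 2.949 m = 9.674 ft

Δh ≈ 9.67 ft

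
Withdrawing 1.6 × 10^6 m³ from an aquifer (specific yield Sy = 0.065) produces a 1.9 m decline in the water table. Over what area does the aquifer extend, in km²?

A = ΔV / (Sy × Δh) = 1.6 × 10^6 / (0.065 × 1.9) = 1.296 × 10^7 m²
A = 1.296 × 10^7 m² = 12.96 km²

A ≈ 13 km²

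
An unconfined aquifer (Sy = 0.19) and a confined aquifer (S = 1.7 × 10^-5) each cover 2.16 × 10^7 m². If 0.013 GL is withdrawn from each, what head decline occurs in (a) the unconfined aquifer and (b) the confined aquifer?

Δh_u ≈ 0.00317 m; Δh_c ≈ 35.4 m

ΔV = 0.013 GL = 13000 m³
Unconfined: Δh_u = ΔV/(Sy·A) = 13000/(0.19 × 2.16 × 10^7) = 0.003168 m
Confined: Δh_c = ΔV/(S·A) = 13000/(1.7 × 10^-5 × 2.16 × 10^7) = 35.4 m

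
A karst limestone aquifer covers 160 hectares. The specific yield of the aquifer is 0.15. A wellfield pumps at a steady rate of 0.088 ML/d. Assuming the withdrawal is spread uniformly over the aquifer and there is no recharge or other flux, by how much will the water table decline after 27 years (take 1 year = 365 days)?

Δh ≈ 3.61 m

A = 160 hectares = 1.6 × 10^6 m²
Q = 0.088 ML/d = 88 m³/d
t = 27 years = 9855 d
ΔV = Q × t = 88 m³/d × 9855 d = 8.672 × 10^5 m³
Δh = ΔV / (Sy × A) = 8.672 × 10^5 / (0.15 × 1.6 × 10^6) = 3.614 m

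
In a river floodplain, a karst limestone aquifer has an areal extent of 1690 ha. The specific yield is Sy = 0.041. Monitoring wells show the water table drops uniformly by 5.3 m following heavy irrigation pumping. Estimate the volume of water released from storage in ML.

ΔV ≈ 3670 ML

A = 1690 ha = 1.69 × 10^7 m²
ΔV = Sy × A × Δh = 0.041 × 1.69 × 10^7 m² × 5.3 m = 3.672 × 10^6 m³
ΔV = 3.672 × 10^6 m³ = 3672 ML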